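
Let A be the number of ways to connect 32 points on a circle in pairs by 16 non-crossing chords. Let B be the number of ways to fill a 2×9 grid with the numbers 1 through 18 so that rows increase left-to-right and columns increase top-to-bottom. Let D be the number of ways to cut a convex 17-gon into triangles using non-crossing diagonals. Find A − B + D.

Pairing 32 circle points by 16 non-crossing chords gives C_16 matchings. So A = C_16 = 35357670.
By the hook-length formula (or a Dyck-path bijection), SYT of shape 2×9 number C_9. So B = C_9 = 4862.
The number of triangulations of a 17-gon is the Catalan number C_15 (index = sides − 2). So D = C_15 = 9694845.
A − B + D = 35357670 − 4862 + 9694845 = 45047653.

45047653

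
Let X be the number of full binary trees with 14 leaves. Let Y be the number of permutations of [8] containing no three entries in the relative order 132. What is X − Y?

Full binary trees with 14 leaves have 14−1 = 13 internal nodes, so there are C_13 of them. So X = C_13 = 742900.
Permutations of [n] avoiding any single length-3 pattern are counted by C_n; here n = 8. So Y = C_8 = 1430.
X − Y = 742900 − 1430 = 741470.

741470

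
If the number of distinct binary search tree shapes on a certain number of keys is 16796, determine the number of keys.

10

Binary search tree shapes on n keys are counted by C_n. Since C_10 = 16796, the index is 10.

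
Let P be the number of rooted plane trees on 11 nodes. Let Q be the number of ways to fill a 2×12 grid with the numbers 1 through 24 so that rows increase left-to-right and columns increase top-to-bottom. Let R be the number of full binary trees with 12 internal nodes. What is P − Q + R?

Rooted ordered (plane) trees on m nodes have m−1 edges and are counted by C_{m−1}; m = 11 gives C_10. So P = C_10 = 16796.
Standard Young tableaux of shape 2×n are counted by C_n; here n = 12. So Q = C_12 = 208012.
Full binary trees with n internal nodes are counted by C_n; here n = 12. So R = C_12 = 208012.
P − Q + R = 16796 − 208012 + 208012 = 16796.

16796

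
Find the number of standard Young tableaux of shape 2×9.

4862

Standard Young tableaux of shape 2×n are counted by C_n; here n = 9.
C_9 = C_8 · 2(2·8+1)/(8+2) = 1430 · 34/10 = 4862.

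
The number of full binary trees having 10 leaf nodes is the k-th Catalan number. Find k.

9

Full binary trees with 10 leaves have 10−1 = 9 internal nodes, so there are C_9 of them.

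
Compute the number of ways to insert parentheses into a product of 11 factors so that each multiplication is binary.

Ways to associate a product of 11 factors correspond to binary trees on 11 leaves, so the count is C_10.
C_10 = 16796.

16796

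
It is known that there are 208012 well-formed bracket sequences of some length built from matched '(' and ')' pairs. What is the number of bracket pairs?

Balanced strings of n bracket-pairs are counted by C_n; 208012 = C_12.

12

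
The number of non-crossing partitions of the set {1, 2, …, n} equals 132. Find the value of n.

6

Non-crossing partitions of [n] are counted by C_n, and C_6 = 132.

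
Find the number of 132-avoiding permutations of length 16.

35357670

Permutations of [n] avoiding any single length-3 pattern are counted by C_n; here n = 16.
C_16 = 35357670.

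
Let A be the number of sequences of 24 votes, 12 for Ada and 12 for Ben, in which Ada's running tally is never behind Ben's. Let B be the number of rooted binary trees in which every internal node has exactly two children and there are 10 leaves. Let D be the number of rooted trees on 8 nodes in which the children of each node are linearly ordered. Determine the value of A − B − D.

Ballot sequences with n votes each where one side never trails are Dyck words, counted by C_n; here n = 12. So A = C_12 = 208012.
A full binary tree with L leaves has L−1 internal nodes and is counted by C_{L−1}; L = 10 gives C_9. So B = C_9 = 4862.
A rooted plane tree on 8 nodes has 7 edges, and such trees are counted by C_7. So D = C_7 = 429.
A − B − D = 208012 − 4862 − 429 = 202721.

202721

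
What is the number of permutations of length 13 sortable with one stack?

742900

Stack-sortable permutations are exactly the 231-avoiding ones, counted by C_n; here n = 13.
C_13 = C(26,13)/14 = 10400600/14 = 742900.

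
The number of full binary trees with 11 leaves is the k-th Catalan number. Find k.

A full binary tree with L leaves has L−1 internal nodes and is counted by C_{L−1}; L = 11 gives C_10.

10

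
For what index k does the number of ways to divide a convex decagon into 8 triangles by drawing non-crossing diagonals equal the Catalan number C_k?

8

A convex 10-gon is triangulated into 8 triangles, and the number of such triangulations is the Catalan number C_{10−2} = C_8.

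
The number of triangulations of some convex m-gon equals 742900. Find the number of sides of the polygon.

Triangulations of a convex m-gon are counted by C_{m−2}, and C_13 = 742900.
So m − 2 = 13, giving m = 15 sides.

15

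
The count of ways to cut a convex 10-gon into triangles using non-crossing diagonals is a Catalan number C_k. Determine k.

8

Triangulations of a convex m-gon are counted by C_{m−2}; with m = 10 this is C_8.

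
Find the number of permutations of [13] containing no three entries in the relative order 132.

742900

Permutations of [n] avoiding any single length-3 pattern are counted by C_n; here n = 13.
C_13 = 742900.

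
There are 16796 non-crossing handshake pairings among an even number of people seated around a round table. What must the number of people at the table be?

Non-crossing handshake pairings of 2n people are counted by C_n, and C_10 = 16796.
So n = 10, and there are 2n = 20 people.

20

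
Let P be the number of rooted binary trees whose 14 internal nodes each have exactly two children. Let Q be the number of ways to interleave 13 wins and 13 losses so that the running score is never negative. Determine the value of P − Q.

The number of full binary trees on 14 internal nodes is the Catalan number C_14. So P = C_14 = 2674440.
Reading a vote for the leader as '(' and for the other as ')' turns such a sequence into a balanced string of 13 pairs, so the count is C_13. So Q = C_13 = 742900.
P − Q = 2674440 − 742900 = 1931540.

1931540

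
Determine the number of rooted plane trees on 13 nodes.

208012

A rooted plane tree on 13 nodes has 12 edges, and such trees are counted by C_12.
C_12 = C_11 · 2(2·11+1)/(11+2) = 58786 · 46/13 = 208012.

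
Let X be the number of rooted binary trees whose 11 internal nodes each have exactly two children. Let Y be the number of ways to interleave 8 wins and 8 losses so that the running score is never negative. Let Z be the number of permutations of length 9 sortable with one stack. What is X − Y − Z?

52494

The number of full binary trees on 11 internal nodes is the Catalan number C_11. So X = C_11 = 58786.
Reading a vote for the leader as '(' and for the other as ')' turns such a sequence into a balanced string of 8 pairs, so the count is C_8. So Y = C_8 = 1430.
Stack-sortable permutations are exactly the 231-avoiding ones, counted by C_n; here n = 9. So Z = C_9 = 4862.
X − Y − Z = 58786 − 1430 − 4862 = 52494.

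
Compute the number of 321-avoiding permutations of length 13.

742900

Permutations of [n] avoiding any single length-3 pattern are counted by C_n; here n = 13.
C_13 = C_12 · 2(2·12+1)/(12+2) = 208012 · 50/14 = 742900.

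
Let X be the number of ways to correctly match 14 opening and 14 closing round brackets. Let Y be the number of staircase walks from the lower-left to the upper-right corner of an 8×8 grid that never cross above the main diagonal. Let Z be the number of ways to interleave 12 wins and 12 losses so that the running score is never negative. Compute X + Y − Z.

2467858

Balanced strings of n pairs of brackets are counted by C_n; here n = 14. So X = C_14 = 2674440.
Sub-diagonal monotone paths from (0,0) to (8,8) biject with Dyck paths of semilength 8, giving C_8. So Y = C_8 = 1430.
Reading a vote for the leader as '(' and for the other as ')' turns such a sequence into a balanced string of 12 pairs, so the count is C_12. So Z = C_12 = 208012.
X + Y − Z = 2674440 + 1430 − 208012 = 2467858.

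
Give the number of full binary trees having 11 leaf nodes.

16796

Full binary trees with 11 leaves have 11−1 = 10 internal nodes, so there are C_10 of them.
C_10 = C(20,10)/11 = 184756/11 = 16796.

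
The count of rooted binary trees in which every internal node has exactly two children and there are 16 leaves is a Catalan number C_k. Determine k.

A full binary tree with L leaves has L−1 internal nodes and is counted by C_{L−1}; L = 16 gives C_15.

15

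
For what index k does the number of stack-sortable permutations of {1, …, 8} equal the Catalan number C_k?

By Knuth's characterisation, the stack-sortable permutations of length 8 are the 231-avoiders, numbering C_8.

8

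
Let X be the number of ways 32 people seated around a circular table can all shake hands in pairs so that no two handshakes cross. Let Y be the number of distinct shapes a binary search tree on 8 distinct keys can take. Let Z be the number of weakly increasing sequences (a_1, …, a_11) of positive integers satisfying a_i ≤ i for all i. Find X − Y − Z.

With 32 = 2·16 people, non-crossing handshake pairings are non-crossing perfect matchings on a circle, counted by C_16. So X = C_16 = 35357670.
There are C_n binary search tree shapes on n keys; with n = 8 that is C_8. So Y = C_8 = 1430.
Weakly increasing sequences with a_i ≤ i biject with Dyck paths of semilength 11, so there are C_11. So Z = C_11 = 58786.
X − Y − Z = 35357670 − 1430 − 58786 = 35297454.

35297454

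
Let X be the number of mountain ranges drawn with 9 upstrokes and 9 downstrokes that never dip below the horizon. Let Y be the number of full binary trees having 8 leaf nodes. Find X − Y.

4433

Paths of 9 up- and 9 down-steps that never dip below the axis are Dyck paths; their count is C_9. So X = C_9 = 4862.
A full binary tree with L leaves has L−1 internal nodes and is counted by C_{L−1}; L = 8 gives C_7. So Y = C_7 = 429.
X − Y = 4862 − 429 = 4433.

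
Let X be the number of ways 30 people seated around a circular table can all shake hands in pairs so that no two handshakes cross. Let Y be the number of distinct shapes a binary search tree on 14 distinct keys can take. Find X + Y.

12369285

Non-crossing handshake pairings of 2n people are counted by C_n; 30 people gives n = 15. So X = C_15 = 9694845.
Binary trees (left/right distinguished) on n nodes are counted by C_n; here n = 14. So Y = C_14 = 2674440.
X + Y = 9694845 + 2674440 = 12369285.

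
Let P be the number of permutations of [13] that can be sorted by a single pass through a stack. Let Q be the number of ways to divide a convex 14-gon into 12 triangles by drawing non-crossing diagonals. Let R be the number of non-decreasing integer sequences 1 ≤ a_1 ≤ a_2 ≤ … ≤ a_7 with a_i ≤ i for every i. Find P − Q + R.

535317

By Knuth's characterisation, the stack-sortable permutations of length 13 are the 231-avoiders, numbering C_13. So P = C_13 = 742900.
The number of triangulations of a 14-gon is the Catalan number C_12 (index = sides − 2). So Q = C_12 = 208012.
Weakly increasing sequences with a_i ≤ i biject with Dyck paths of semilength 7, so there are C_7. So R = C_7 = 429.
P − Q + R = 742900 − 208012 + 429 = 535317.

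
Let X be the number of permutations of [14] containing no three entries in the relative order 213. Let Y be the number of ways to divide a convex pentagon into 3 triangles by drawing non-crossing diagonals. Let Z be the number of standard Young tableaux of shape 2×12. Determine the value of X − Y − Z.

2466423

For any fixed pattern of length 3, the pattern-avoiding permutations of [14] number C_14. So X = C_14 = 2674440.
A convex 5-gon is triangulated into 3 triangles, and the number of such triangulations is the Catalan number C_{5−2} = C_3. So Y = C_3 = 5.
Standard Young tableaux of shape 2×n are counted by C_n; here n = 12. So Z = C_12 = 208012.
X − Y − Z = 2674440 − 5 − 208012 = 2466423.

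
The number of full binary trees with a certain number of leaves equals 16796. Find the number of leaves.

11

Full binary trees with L leaves are counted by C_{L−1}. The Catalan number equal to 16796 is C_10.
So the index is 10, and the number of leaves is 10 + 1 = 11.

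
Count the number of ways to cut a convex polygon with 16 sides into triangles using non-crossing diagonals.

Triangulations of a convex m-gon are counted by C_{m−2}; with m = 16 this is C_14.
C_14 = C(28,14)/15 = 40116600/15 = 2674440.

2674440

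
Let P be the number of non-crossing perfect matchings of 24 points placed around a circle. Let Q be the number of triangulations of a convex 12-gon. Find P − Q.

Pairing 24 circle points by 12 non-crossing chords gives C_12 matchings. So P = C_12 = 208012.
A convex 12-gon is triangulated into 10 triangles, and the number of such triangulations is the Catalan number C_{12−2} = C_10. So Q = C_10 = 16796.
P − Q = 208012 − 16796 = 191216.

191216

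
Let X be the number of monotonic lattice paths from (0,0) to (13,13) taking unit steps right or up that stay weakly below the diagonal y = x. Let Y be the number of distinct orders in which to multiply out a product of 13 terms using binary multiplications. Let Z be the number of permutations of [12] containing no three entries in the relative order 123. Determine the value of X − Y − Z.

326876

Monotone paths in an n×n grid that stay weakly below the diagonal are counted by C_n; here n = 13. So X = C_13 = 742900.
Ways to associate a product of 13 factors correspond to binary trees on 13 leaves, so the count is C_12. So Y = C_12 = 208012.
For any fixed pattern of length 3, the pattern-avoiding permutations of [12] number C_12. So Z = C_12 = 208012.
X − Y − Z = 742900 − 208012 − 208012 = 326876.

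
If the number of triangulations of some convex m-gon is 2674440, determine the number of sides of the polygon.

Triangulations of a convex m-gon are counted by C_{m−2}; 2674440 = C_14.
So m − 2 = 14, giving m = 16 sides.

16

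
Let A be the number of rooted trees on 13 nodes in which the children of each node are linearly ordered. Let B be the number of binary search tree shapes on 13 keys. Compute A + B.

950912

Rooted ordered (plane) trees on m nodes have m−1 edges and are counted by C_{m−1}; m = 13 gives C_12. So A = C_12 = 208012.
Rooted binary trees with 13 nodes (each child slot possibly empty) number C_13. So B = C_13 = 742900.
A + B = 208012 + 742900 = 950912.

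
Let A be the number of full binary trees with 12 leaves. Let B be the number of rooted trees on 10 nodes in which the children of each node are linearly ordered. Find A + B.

63648

A full binary tree with L leaves has L−1 internal nodes and is counted by C_{L−1}; L = 12 gives C_11. So A = C_11 = 58786.
Rooted ordered (plane) trees on m nodes have m−1 edges and are counted by C_{m−1}; m = 10 gives C_9. So B = C_9 = 4862.
A + B = 58786 + 4862 = 63648.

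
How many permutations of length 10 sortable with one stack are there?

16796

Stack-sortable permutations are exactly the 231-avoiding ones, counted by C_n; here n = 10.
C_10 = C(20,10)/11 = 184756/11 = 16796.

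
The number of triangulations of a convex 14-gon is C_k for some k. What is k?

12

The number of triangulations of a 14-gon is the Catalan number C_12 (index = sides − 2).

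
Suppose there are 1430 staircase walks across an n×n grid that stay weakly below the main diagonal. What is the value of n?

Such diagonal-avoiding paths in an n×n grid are counted by C_n, and C_8 = 1430.

8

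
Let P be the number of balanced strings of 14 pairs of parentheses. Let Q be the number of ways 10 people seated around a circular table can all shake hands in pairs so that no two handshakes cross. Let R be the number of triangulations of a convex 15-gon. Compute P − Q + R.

A balanced arrangement of 14 bracket pairs is a Dyck word of semilength 14, so the count is C_14. So P = C_14 = 2674440.
Non-crossing handshake pairings of 2n people are counted by C_n; 10 people gives n = 5. So Q = C_5 = 42.
A convex 15-gon is triangulated into 13 triangles, and the number of such triangulations is the Catalan number C_{15−2} = C_13. So R = C_13 = 742900.
P − Q + R = 2674440 − 42 + 742900 = 3417298.

3417298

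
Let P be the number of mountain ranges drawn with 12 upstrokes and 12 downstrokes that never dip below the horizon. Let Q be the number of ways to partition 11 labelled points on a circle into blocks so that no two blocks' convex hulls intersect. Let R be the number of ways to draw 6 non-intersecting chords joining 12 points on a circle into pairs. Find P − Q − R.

149094

Dyck paths of semilength n (length 2n) are counted by C_n; here n = 12. So P = C_12 = 208012.
The non-crossing partitions of [11] form a lattice of size C_11. So Q = C_11 = 58786.
Pairing 12 circle points by 6 non-crossing chords gives C_6 matchings. So R = C_6 = 132.
P − Q − R = 208012 − 58786 − 132 = 149094.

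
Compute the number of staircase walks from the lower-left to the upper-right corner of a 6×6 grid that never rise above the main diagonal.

132

Sub-diagonal monotone paths from (0,0) to (6,6) biject with Dyck paths of semilength 6, giving C_6.
C_6 = C_5 · 2(2·5+1)/(5+2) = 42 · 22/7 = 132.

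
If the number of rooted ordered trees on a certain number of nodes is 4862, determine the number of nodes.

Rooted ordered trees on m nodes are counted by C_{m−1}. The Catalan number equal to 4862 is C_9.
So the index is 9, and the number of nodes is 9 + 1 = 10.

10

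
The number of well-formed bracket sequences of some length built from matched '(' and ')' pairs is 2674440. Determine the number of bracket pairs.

14

Balanced strings of n bracket-pairs are counted by C_n. Since C_14 = 2674440, the index is 14.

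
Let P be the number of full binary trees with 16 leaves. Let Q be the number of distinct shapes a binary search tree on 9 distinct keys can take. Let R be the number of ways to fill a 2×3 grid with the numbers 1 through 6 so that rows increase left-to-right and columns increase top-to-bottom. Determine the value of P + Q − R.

Full binary trees with 16 leaves have 16−1 = 15 internal nodes, so there are C_15 of them. So P = C_15 = 9694845.
Binary trees (left/right distinguished) on n nodes are counted by C_n; here n = 9. So Q = C_9 = 4862.
Standard Young tableaux of shape 2×n are counted by C_n; here n = 3. So R = C_3 = 5.
P + Q − R = 9694845 + 4862 − 5 = 9699702.

9699702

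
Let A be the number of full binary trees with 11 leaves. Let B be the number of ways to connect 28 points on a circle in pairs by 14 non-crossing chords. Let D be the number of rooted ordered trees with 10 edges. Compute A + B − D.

A full binary tree with L leaves has L−1 internal nodes and is counted by C_{L−1}; L = 11 gives C_10. So A = C_10 = 16796.
Pairing 28 circle points by 14 non-crossing chords gives C_14 matchings. So B = C_14 = 2674440.
Rooted ordered trees with n edges are counted by C_n; here n = 10. So D = C_10 = 16796.
A + B − D = 16796 + 2674440 − 16796 = 2674440.

2674440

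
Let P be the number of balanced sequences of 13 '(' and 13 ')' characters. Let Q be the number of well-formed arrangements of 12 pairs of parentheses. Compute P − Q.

534888

Balanced strings of n pairs of brackets are counted by C_n; here n = 13. So P = C_13 = 742900.
With 12 pairs the number of balanced bracket strings is the Catalan number C_12. So Q = C_12 = 208012.
P − Q = 742900 − 208012 = 534888.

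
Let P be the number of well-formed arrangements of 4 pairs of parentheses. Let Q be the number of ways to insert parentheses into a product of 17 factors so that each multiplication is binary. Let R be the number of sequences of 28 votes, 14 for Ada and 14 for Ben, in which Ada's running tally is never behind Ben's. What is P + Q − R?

32683244

A balanced arrangement of 4 bracket pairs is a Dyck word of semilength 4, so the count is C_4. So P = C_4 = 14.
Ways to associate a product of 17 factors correspond to binary trees on 17 leaves, so the count is C_16. So Q = C_16 = 35357670.
Ballot sequences with n votes each where one side never trails are Dyck words, counted by C_n; here n = 14. So R = C_14 = 2674440.
P + Q − R = 14 + 35357670 − 2674440 = 32683244.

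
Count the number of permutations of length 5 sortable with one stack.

42

Stack-sortable permutations are exactly the 231-avoiding ones, counted by C_n; here n = 5.
C_5 = C(10,5)/6 = 252/6 = 42.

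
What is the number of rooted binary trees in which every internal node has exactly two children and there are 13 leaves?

208012

Full binary trees with 13 leaves have 13−1 = 12 internal nodes, so there are C_12 of them.
C_12 = C(24,12)/13 = 2704156/13 = 208012.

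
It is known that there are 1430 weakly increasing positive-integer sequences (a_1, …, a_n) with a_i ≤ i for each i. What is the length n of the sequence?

8

Such sub-staircase sequences of length n are counted by C_n. Since C_8 = 1430, the index is 8.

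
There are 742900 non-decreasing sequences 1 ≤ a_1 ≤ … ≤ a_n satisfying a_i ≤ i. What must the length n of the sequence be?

13

Such sub-staircase sequences of length n are counted by C_n. Since C_13 = 742900, the index is 13.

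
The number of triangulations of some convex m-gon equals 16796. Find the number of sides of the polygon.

Triangulations of a convex m-gon are counted by C_{m−2}. The Catalan number equal to 16796 is C_10.
So m − 2 = 10, giving m = 12 sides.

12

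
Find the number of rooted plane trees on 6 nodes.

A rooted plane tree on 6 nodes has 5 edges, and such trees are counted by C_5.
C_5 = C(10,5)/6 = 252/6 = 42.

42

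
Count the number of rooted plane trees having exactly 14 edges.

Rooted ordered trees with n edges are counted by C_n; here n = 14.
C_14 = C_13 · 2(2·13+1)/(13+2) = 742900 · 54/15 = 2674440.

2674440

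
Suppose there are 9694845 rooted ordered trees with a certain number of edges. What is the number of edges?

Rooted ordered trees with n edges are counted by C_n. The Catalan number equal to 9694845 is C_15.

15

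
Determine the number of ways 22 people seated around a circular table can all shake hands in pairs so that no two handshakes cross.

58786

With 22 = 2·11 people, non-crossing handshake pairings are non-crossing perfect matchings on a circle, counted by C_11.
C_11 = C(22,11)/12 = 705432/12 = 58786.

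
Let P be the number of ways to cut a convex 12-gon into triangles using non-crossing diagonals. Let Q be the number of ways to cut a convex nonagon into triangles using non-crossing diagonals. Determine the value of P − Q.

16367

Triangulations of a convex m-gon are counted by C_{m−2}; with m = 12 this is C_10. So P = C_10 = 16796.
The number of triangulations of a 9-gon is the Catalan number C_7 (index = sides − 2). So Q = C_7 = 429.
P − Q = 16796 − 429 = 16367.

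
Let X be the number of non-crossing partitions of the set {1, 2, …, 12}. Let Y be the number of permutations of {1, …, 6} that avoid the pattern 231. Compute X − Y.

Non-crossing partitions of an n-element set are counted by C_n; here n = 12. So X = C_12 = 208012.
Permutations of [n] avoiding any single length-3 pattern are counted by C_n; here n = 6. So Y = C_6 = 132.
X − Y = 208012 − 132 = 207880.

207880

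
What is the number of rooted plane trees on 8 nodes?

429

Rooted ordered (plane) trees on m nodes have m−1 edges and are counted by C_{m−1}; m = 8 gives C_7.
C_7 = C(14,7)/8 = 3432/8 = 429.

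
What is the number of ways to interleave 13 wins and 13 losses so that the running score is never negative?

742900

Reading a vote for the leader as '(' and for the other as ')' turns such a sequence into a balanced string of 13 pairs, so the count is C_13.
C_13 = C(26,13)/14 = 10400600/14 = 742900.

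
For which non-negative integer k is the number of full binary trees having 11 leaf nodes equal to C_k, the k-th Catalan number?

Full binary trees with 11 leaves have 11−1 = 10 internal nodes, so there are C_10 of them.

10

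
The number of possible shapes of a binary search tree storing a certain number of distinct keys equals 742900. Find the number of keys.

Binary search tree shapes on n keys are counted by C_n; 742900 = C_13.

13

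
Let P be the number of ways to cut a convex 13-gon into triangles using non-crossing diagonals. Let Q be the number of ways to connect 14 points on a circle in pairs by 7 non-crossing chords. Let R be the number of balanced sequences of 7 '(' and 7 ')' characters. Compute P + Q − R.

58786

The number of triangulations of a 13-gon is the Catalan number C_11 (index = sides − 2). So P = C_11 = 58786.
Non-crossing perfect matchings of 2n points on a circle are counted by C_n; with 14 points, n = 7. So Q = C_7 = 429.
With 7 pairs the number of balanced bracket strings is the Catalan number C_7. So R = C_7 = 429.
P + Q − R = 58786 + 429 − 429 = 58786.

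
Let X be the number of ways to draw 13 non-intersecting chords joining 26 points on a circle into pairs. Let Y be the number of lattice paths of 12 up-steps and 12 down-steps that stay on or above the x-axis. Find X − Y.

534888

Pairing 26 circle points by 13 non-crossing chords gives C_13 matchings. So X = C_13 = 742900.
A Dyck path with 12 up-steps and 12 down-steps has semilength 12, so there are C_12 of them. So Y = C_12 = 208012.
X − Y = 742900 − 208012 = 534888.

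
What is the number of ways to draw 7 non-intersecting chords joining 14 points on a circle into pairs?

Pairing 14 circle points by 7 non-crossing chords gives C_7 matchings.
C_7 = C(14,7)/8 = 3432/8 = 429.

429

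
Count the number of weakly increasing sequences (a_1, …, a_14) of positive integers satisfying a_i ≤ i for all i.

2674440

Such sub-staircase sequences of length n are counted by C_n; here n = 14.
C_14 = 2674440.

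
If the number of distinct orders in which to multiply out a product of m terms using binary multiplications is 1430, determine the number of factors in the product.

Parenthesizations of m factors are counted by C_{m−1}, and C_8 = 1430.
So the index is 8, and the number of factors is 8 + 1 = 9.

9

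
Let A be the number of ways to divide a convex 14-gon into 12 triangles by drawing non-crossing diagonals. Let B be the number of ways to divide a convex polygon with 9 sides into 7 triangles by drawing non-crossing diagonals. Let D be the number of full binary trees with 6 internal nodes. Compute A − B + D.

Triangulations of a convex m-gon are counted by C_{m−2}; with m = 14 this is C_12. So A = C_12 = 208012.
A convex 9-gon is triangulated into 7 triangles, and the number of such triangulations is the Catalan number C_{9−2} = C_7. So B = C_7 = 429.
The number of full binary trees on 6 internal nodes is the Catalan number C_6. So D = C_6 = 132.
A − B + D = 208012 − 429 + 132 = 207715.

207715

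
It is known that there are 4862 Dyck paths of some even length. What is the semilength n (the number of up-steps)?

9

Dyck paths of semilength n are counted by C_n; 4862 = C_9.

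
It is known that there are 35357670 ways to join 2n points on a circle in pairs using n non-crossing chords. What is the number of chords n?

16

Non-crossing pairings of 2n points on a circle are counted by C_n. The Catalan number equal to 35357670 is C_16.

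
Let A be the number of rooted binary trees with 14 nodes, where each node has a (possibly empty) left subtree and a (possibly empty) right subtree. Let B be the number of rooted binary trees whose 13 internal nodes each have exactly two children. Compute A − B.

Rooted binary trees with 14 nodes (each child slot possibly empty) number C_14. So A = C_14 = 2674440.
The number of full binary trees on 13 internal nodes is the Catalan number C_13. So B = C_13 = 742900.
A − B = 2674440 − 742900 = 1931540.

1931540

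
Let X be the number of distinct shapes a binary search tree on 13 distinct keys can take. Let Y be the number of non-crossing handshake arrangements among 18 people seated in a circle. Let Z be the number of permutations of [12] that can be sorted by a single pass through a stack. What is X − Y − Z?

530026

There are C_n binary search tree shapes on n keys; with n = 13 that is C_13. So X = C_13 = 742900.
With 18 = 2·9 people, non-crossing handshake pairings are non-crossing perfect matchings on a circle, counted by C_9. So Y = C_9 = 4862.
By Knuth's characterisation, the stack-sortable permutations of length 12 are the 231-avoiders, numbering C_12. So Z = C_12 = 208012.
X − Y − Z = 742900 − 4862 − 208012 = 530026.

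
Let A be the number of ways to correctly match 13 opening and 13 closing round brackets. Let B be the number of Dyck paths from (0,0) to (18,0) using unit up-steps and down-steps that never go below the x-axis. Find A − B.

With 13 pairs the number of balanced bracket strings is the Catalan number C_13. So A = C_13 = 742900.
A Dyck path with 9 up-steps and 9 down-steps has semilength 9, so there are C_9 of them. So B = C_9 = 4862.
A − B = 742900 − 4862 = 738038.

738038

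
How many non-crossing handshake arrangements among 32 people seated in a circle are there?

With 32 = 2·16 people, non-crossing handshake pairings are non-crossing perfect matchings on a circle, counted by C_16.
C_16 = C(32,16)/17 = 601080390/17 = 35357670.

35357670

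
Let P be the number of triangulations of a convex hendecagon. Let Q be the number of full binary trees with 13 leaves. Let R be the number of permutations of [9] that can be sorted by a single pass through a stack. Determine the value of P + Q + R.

217736

Triangulations of a convex m-gon are counted by C_{m−2}; with m = 11 this is C_9. So P = C_9 = 4862.
Full binary trees with 13 leaves have 13−1 = 12 internal nodes, so there are C_12 of them. So Q = C_12 = 208012.
By Knuth's characterisation, the stack-sortable permutations of length 9 are the 231-avoiders, numbering C_9. So R = C_9 = 4862.
P + Q + R = 4862 + 208012 + 4862 = 217736.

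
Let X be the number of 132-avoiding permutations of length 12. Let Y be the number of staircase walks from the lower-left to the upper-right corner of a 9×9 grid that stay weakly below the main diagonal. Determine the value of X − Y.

203150

Permutations of [n] avoiding any single length-3 pattern are counted by C_n; here n = 12. So X = C_12 = 208012.
Monotone paths in an n×n grid that stay weakly below the diagonal are counted by C_n; here n = 9. So Y = C_9 = 4862.
X − Y = 208012 − 4862 = 203150.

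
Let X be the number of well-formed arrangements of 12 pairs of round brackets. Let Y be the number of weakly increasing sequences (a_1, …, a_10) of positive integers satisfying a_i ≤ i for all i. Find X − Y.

Balanced strings of n pairs of brackets are counted by C_n; here n = 12. So X = C_12 = 208012.
Weakly increasing sequences with a_i ≤ i biject with Dyck paths of semilength 10, so there are C_10. So Y = C_10 = 16796.
X − Y = 208012 − 16796 = 191216.

191216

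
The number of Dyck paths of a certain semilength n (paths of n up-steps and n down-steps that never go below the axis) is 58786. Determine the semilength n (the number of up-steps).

Dyck paths of semilength n are counted by C_n; 58786 = C_11.

11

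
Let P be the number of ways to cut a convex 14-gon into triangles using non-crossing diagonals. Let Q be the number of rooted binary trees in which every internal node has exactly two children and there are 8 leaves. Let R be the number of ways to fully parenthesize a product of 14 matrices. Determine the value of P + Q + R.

The number of triangulations of a 14-gon is the Catalan number C_12 (index = sides − 2). So P = C_12 = 208012.
Full binary trees with 8 leaves have 8−1 = 7 internal nodes, so there are C_7 of them. So Q = C_7 = 429.
Bracketing 14 factors into binary products is counted by C_{14−1} = C_13. So R = C_13 = 742900.
P + Q + R = 208012 + 429 + 742900 = 951341.

951341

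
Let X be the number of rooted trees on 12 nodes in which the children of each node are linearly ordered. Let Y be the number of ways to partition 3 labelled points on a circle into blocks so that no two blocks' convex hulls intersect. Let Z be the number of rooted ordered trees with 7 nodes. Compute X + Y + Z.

A rooted plane tree on 12 nodes has 11 edges, and such trees are counted by C_11. So X = C_11 = 58786.
The non-crossing partitions of [3] form a lattice of size C_3. So Y = C_3 = 5.
A rooted plane tree on 7 nodes has 6 edges, and such trees are counted by C_6. So Z = C_6 = 132.
X + Y + Z = 58786 + 5 + 132 = 58923.

58923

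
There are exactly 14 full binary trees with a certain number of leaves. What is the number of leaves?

Full binary trees with L leaves are counted by C_{L−1}, and C_4 = 14.
So the index is 4, and the number of leaves is 4 + 1 = 5.

5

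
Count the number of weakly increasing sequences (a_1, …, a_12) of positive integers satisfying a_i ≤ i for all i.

208012

Such sub-staircase sequences of length n are counted by C_n; here n = 12.
C_12 = C(24,12)/13 = 2704156/13 = 208012.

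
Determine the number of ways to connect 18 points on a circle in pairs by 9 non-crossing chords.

4862

Non-crossing perfect matchings of 2n points on a circle are counted by C_n; with 18 points, n = 9.
C_9 = C(18,9)/10 = 48620/10 = 4862.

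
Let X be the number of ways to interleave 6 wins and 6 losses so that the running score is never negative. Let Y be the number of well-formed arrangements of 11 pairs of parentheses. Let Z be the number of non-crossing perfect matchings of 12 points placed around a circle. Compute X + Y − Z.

58786

Reading a vote for the leader as '(' and for the other as ')' turns such a sequence into a balanced string of 6 pairs, so the count is C_6. So X = C_6 = 132.
With 11 pairs the number of balanced bracket strings is the Catalan number C_11. So Y = C_11 = 58786.
Non-crossing perfect matchings of 2n points on a circle are counted by C_n; with 12 points, n = 6. So Z = C_6 = 132.
X + Y − Z = 132 + 58786 − 132 = 58786.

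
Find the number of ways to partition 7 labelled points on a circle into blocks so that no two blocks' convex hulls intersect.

429

Non-crossing partitions of an n-element set are counted by C_n; here n = 7.
C_7 = 429.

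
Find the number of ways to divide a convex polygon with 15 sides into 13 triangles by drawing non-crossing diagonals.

Triangulations of a convex m-gon are counted by C_{m−2}; with m = 15 this is C_13.
C_13 = 742900.

742900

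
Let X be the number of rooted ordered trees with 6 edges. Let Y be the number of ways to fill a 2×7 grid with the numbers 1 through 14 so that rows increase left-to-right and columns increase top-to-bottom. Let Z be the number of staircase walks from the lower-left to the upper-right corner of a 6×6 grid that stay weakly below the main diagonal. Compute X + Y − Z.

429

A rooted plane tree with 6 edges has 7 nodes, and the count is C_6. So X = C_6 = 132.
Standard Young tableaux of shape 2×n are counted by C_n; here n = 7. So Y = C_7 = 429.
Monotone paths in an n×n grid that stay weakly below the diagonal are counted by C_n; here n = 6. So Z = C_6 = 132.
X + Y − Z = 132 + 429 − 132 = 429.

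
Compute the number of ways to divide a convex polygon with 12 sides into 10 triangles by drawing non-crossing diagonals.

16796

A convex 12-gon is triangulated into 10 triangles, and the number of such triangulations is the Catalan number C_{12−2} = C_10.
C_10 = C_9 · 2(2·9+1)/(9+2) = 4862 · 38/11 = 16796.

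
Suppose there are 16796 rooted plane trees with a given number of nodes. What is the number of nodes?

Rooted ordered trees on m nodes are counted by C_{m−1}; 16796 = C_10.
So the index is 10, and the number of nodes is 10 + 1 = 11.

11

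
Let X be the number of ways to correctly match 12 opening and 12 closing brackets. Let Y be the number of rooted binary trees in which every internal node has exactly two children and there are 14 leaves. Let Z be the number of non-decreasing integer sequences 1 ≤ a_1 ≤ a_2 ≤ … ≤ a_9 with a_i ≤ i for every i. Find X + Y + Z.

Balanced strings of n pairs of brackets are counted by C_n; here n = 12. So X = C_12 = 208012.
A full binary tree with L leaves has L−1 internal nodes and is counted by C_{L−1}; L = 14 gives C_13. So Y = C_13 = 742900.
Weakly increasing sequences with a_i ≤ i biject with Dyck paths of semilength 9, so there are C_9. So Z = C_9 = 4862.
X + Y + Z = 208012 + 742900 + 4862 = 955774.

955774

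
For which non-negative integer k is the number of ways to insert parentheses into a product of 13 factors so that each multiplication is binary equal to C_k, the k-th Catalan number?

12

Parenthesizations of m factors correspond to full binary trees with m leaves, counted by C_{m−1}; m = 13 gives C_12.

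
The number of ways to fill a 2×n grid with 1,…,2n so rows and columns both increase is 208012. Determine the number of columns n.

Standard Young tableaux of shape 2×n are counted by C_n, and C_12 = 208012.

12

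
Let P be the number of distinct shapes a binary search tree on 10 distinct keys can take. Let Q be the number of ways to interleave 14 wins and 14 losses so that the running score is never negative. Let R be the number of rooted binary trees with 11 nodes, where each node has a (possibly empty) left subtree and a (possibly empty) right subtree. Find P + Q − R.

2632450

Rooted binary trees with 10 nodes (each child slot possibly empty) number C_10. So P = C_10 = 16796.
Ballot sequences with n votes each where one side never trails are Dyck words, counted by C_n; here n = 14. So Q = C_14 = 2674440.
There are C_n binary search tree shapes on n keys; with n = 11 that is C_11. So R = C_11 = 58786.
P + Q − R = 16796 + 2674440 − 58786 = 2632450.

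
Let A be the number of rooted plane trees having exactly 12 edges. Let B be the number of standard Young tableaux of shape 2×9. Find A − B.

Rooted ordered trees with n edges are counted by C_n; here n = 12. So A = C_12 = 208012.
By the hook-length formula (or a Dyck-path bijection), SYT of shape 2×9 number C_9. So B = C_9 = 4862.
A − B = 208012 − 4862 = 203150.

203150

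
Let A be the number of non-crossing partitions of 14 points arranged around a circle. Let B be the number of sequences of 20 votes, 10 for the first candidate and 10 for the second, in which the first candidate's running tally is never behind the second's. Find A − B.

The non-crossing partitions of [14] form a lattice of size C_14. So A = C_14 = 2674440.
Ballot sequences with n votes each where one side never trails are Dyck words, counted by C_n; here n = 10. So B = C_10 = 16796.
A − B = 2674440 − 16796 = 2657644.

2657644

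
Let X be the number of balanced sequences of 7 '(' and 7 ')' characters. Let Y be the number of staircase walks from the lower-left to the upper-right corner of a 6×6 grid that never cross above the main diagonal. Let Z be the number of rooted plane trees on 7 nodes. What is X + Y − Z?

429

Balanced strings of n pairs of brackets are counted by C_n; here n = 7. So X = C_7 = 429.
Monotone paths in an n×n grid that stay weakly below the diagonal are counted by C_n; here n = 6. So Y = C_6 = 132.
Rooted ordered (plane) trees on m nodes have m−1 edges and are counted by C_{m−1}; m = 7 gives C_6. So Z = C_6 = 132.
X + Y − Z = 429 + 132 − 132 = 429.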